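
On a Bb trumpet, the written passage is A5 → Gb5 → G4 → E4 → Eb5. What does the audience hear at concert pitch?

G5 Fb5 F4 D4 Db5

The Bb trumpet sounds a major second below written, so transpose each written note down a major second.
A5 becomes G5
Gb5 becomes Fb5
G4 becomes F4
E4 becomes D4
Eb5 becomes Db5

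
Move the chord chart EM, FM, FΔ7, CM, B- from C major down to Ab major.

CM DbM DbΔ7 AbM G-

C major down to Ab major is a major third; each chord root moves by that interval while the quality stays the same.
EM: root E down a major third → C, giving CM.
FM: root F down a major third → Db, giving DbM.
FΔ7: root F down a major third → Db, giving DbΔ7.
CM: root C down a major third → Ab, giving AbM.
B-: root B down a major third → G, giving G-.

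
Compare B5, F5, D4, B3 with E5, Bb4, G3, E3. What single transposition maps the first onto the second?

From B5 to E5 is 5 letter names — a fifth of some quality.
E5 to B5 is 7 semitones, which makes it a perfect fifth; the second version is lower, so the direction is down.
Checking another pair — B3 → E3 — gives the same interval.

down a perfect fifth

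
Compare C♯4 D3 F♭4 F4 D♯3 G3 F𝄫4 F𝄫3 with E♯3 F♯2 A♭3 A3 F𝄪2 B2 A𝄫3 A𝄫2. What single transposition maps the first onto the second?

down a minor sixth

Take the first pair: C#4 → E#3. C to E spans 6 letter names, so the interval is some kind of sixth.
E#3 to C#4 is 8 semitones, which makes it a minor sixth; the second version is lower, so the direction is down.
Checking another pair — Fbb3 → Abb2 — gives the same interval.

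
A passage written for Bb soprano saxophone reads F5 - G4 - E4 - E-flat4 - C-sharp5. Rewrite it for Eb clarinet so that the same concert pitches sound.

C5 D4 B3 Bb3 G#4

First find concert pitch: the Bb soprano saxophone sounds a major second below written, so F5 G4 E4 E-flat4 C-sharp5 sounds Eb5 F4 D4 Db4 B4.
Then write for Eb clarinet: it sounds a minor third above written, so the part must be a minor third below concert.
Eb5 → C5
F4 → D4
D4 → B3
Db4 → Bb3
B4 → G#4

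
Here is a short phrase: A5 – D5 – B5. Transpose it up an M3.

C#6 F#5 D#6

A5: a third up reaches C, and 4 semitones makes it C#6.
D5: a third up reaches F, and 4 semitones makes it F#5.
B5 up a major third is D#6.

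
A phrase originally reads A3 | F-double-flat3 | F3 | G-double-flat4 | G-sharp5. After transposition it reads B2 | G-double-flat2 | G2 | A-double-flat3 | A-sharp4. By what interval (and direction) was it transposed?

down a minor seventh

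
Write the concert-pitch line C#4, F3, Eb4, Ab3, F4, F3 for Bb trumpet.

The Bb trumpet sounds a major second below written, so the written part must be a major second above concert — transpose each note up.
C#4 → D#4
F3 → G3
Eb4 → F4
Ab3 → Bb3
F4 → G4
F3 → G3

D#4 G3 F4 Bb3 G4 G3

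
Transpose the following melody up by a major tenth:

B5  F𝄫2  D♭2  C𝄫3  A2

D#7 Abb3 F3 Ebb4 C#4

B5 → D#7
Fbb2 → Abb3
Db2 → F3
Cbb3 → Ebb4
A2 → C#4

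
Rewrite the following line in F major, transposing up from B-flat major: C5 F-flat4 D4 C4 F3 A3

From B-flat up to F is a perfect fifth; apply that to each pitch.
C5 gives G5
Fb4 gives Cb5
D4 gives A4
C4 gives G4
F3 gives C4
A3 gives E4

G5 Cb5 A4 G4 C4 E4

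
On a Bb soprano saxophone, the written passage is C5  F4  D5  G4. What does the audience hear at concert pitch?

Bb4 Eb4 C5 F4

Written C4 on the Bb soprano saxophone sounds as Bb3, a major second lower; apply that shift to every note.
C5 -> Bb4
F4 -> Eb4
D5 -> C5
G4 -> F4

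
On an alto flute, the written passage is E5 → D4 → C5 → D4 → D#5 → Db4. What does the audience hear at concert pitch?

B4 A3 G4 A3 A#4 Ab3

The alto flute sounds a perfect fourth below written, so transpose each written note down a perfect fourth.
E5 gives B4
D4 gives A3
C5 gives G4
D4 gives A3
D#5 gives A#4
Db4 gives Ab3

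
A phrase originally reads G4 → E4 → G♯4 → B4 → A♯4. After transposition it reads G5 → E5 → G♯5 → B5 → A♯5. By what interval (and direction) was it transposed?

up a perfect octave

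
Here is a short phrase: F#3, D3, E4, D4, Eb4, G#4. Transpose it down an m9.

E#2 C#2 D#3 C#3 D3 F##3

F#3 → E#2
D3 → C#2
E4 → D#3
D4 → C#3
Eb4 → D3
G#4 → F##3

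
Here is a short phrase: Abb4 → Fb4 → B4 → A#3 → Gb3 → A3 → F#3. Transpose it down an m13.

Cb3 Ab2 D#3 C##2 Bb1 C#2 A#1

Abb4: a thirteenth down reaches C, and 20 semitones makes it Cb3.
Fb4: a thirteenth down reaches A, and 20 semitones makes it Ab2.
B4: a thirteenth down reaches D, and 20 semitones makes it D#3.
A#3 down a minor thirteenth is C##2.
Gb3: a thirteenth down reaches B, and 20 semitones makes it Bb1.
A3 down a minor thirteenth is C#2.
F#3: a thirteenth down reaches A, and 20 semitones makes it A#1.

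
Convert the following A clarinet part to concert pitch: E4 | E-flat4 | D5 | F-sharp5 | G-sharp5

C#4 C4 B4 D#5 E#5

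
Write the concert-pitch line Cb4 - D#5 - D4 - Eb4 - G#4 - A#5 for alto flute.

Written C4 sounds as G3 on the alto flute, so concert pitches are written a perfect fourth up.
Cb4 to Fb4
D#5 to G#5
D4 to G4
Eb4 to Ab4
G#4 to C#5
A#5 to D#6

Fb4 G#5 G4 Ab4 C#5 D#6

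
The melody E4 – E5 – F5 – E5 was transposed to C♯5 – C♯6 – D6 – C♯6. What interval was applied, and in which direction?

From E4 to C#5 is 6 letter names — a sixth of some quality.
E4 to C#5 is 9 semitones, which makes it a major sixth; the second version is higher, so the direction is up.
Checking another pair — E5 → C#6 — gives the same interval.

up a major sixth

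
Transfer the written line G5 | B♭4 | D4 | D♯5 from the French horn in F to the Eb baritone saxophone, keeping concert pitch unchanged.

A6 C6 E5 E#6

First find concert pitch: the French horn in F sounds a perfect fifth below written, so G5 B♭4 D4 D♯5 sounds C5 Eb4 G3 G#4.
Then write for Eb baritone saxophone: it sounds a major thirteenth below written, so the part must be a major thirteenth above concert.
C5 → A6
Eb4 → C6
G3 → E5
G#4 → E#6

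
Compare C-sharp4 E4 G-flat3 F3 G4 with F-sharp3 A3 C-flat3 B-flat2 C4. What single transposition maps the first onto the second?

down a perfect fifth

Take the first pair: C#4 → F#3. C to F spans 5 letter names, so the interval is some kind of fifth.
F#3 to C#4 is 7 semitones, which makes it a perfect fifth; the second version is lower, so the direction is down.
Checking another pair — G4 → C4 — gives the same interval.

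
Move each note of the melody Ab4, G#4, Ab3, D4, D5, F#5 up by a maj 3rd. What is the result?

C5 B#4 C4 F#4 F#5 A#5

Ab4 becomes C5
G#4 becomes B#4
Ab3 becomes C4
D4 becomes F#4
D5 becomes F#5
F#5 becomes A#5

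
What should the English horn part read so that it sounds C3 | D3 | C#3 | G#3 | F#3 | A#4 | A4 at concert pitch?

G3 A3 G#3 D#4 C#4 E#5 E5

The English horn sounds a perfect fifth below written, so the written part must be a perfect fifth above concert — transpose each note up.
C3 → G3
D3 → A3
C#3 → G#3
G#3 → D#4
F#3 → C#4
A#4 → E#5
A4 → E5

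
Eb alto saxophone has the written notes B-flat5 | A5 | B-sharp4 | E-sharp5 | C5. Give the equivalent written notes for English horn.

Ab5 G5 A#4 D#5 Bb4

First find concert pitch: the Eb alto saxophone sounds a major sixth below written, so B-flat5 A5 B-sharp4 E-sharp5 C5 sounds Db5 C5 D#4 G#4 Eb4.
Then write for English horn: it sounds a perfect fifth below written, so the part must be a perfect fifth above concert.
Db5 → Ab5
C5 → G5
D#4 → A#4
G#4 → D#5
Eb4 → Bb4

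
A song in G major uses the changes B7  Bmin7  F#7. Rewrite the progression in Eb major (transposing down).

G major down to Eb major is a major third; each chord root moves by that interval while the quality stays the same.
B7: root B down a major third → G, giving G7.
Bmin7: root B down a major third → G, giving Gmin7.
F#7: root F# down a major third → D, giving D7.

G7 Gmin7 D7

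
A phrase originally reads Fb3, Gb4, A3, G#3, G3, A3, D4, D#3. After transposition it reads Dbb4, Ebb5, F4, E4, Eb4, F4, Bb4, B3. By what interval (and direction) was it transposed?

Take the first pair: Fb3 → Dbb4. F to D spans 6 letter names, so the interval is some kind of sixth.
Fb3 to Dbb4 is 8 semitones, which makes it a minor sixth; the second version is higher, so the direction is up.
Checking another pair — D#3 → B3 — gives the same interval.

up a minor sixth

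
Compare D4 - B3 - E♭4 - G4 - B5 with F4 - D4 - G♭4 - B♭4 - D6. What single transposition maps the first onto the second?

Take the first pair: D4 → F4. D to F spans 3 letter names, so the interval is some kind of third.
D4 to F4 is 3 semitones, which makes it a minor third; the second version is higher, so the direction is up.
Checking another pair — B5 → D6 — gives the same interval.

up a minor third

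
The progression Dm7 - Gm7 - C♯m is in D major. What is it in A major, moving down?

Am7 Dm7 G#m

D major down to A major is a perfect fourth; each chord root moves by that interval while the quality stays the same.
Dm7: root D down a perfect fourth → A, giving Am7.
Gm7: root G down a perfect fourth → D, giving Dm7.
C♯m: root C♯ down a perfect fourth → G#, giving G#m.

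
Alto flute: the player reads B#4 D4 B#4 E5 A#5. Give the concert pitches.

F##4 A3 F##4 B4 E#5

The alto flute sounds a perfect fourth below written, so transpose each written note down a perfect fourth.
B#4 -> F##4
D4 -> A3
B#4 -> F##4
E5 -> B4
A#5 -> E#5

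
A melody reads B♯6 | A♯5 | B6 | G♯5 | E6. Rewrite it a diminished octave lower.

B#6 → B##5
A#5 → A##4
B6 → B#5
G#5 → G##4
E6 → E#5

B##5 A##4 B#5 G##4 E#5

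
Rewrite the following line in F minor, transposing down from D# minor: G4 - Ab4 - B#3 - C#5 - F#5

Bbb3 Cbb4 D3 Eb4 Ab4

D# minor to F minor down is an augmented sixth, so every note moves down by that interval.
G4 to Bbb3
Ab4 to Cbb4
B#3 to D3
C#5 to Eb4
F#5 to Ab4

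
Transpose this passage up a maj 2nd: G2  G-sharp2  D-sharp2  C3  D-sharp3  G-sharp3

G2 → A2
G#2 → A#2
D#2 → E#2
C3 → D3
D#3 → E#3
G#3 → A#3

A2 A#2 E#2 D3 E#3 A#3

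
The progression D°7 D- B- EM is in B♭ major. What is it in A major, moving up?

B♭ major up to A major is a major seventh; each chord root moves by that interval while the quality stays the same.
D°7: root D up a major seventh → C#, giving C#°7.
D-: root D up a major seventh → C#, giving C#-.
B-: root B up a major seventh → A#, giving A#-.
EM: root E up a major seventh → D#, giving D#M.

C#°7 C#- A#- D#M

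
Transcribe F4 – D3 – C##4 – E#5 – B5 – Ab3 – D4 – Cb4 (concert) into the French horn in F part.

The French horn in F sounds a perfect fifth below written, so the written part must be a perfect fifth above concert — transpose each note up.
F4 becomes C5
D3 becomes A3
C##4 becomes G##4
E#5 becomes B#5
B5 becomes F#6
Ab3 becomes Eb4
D4 becomes A4
Cb4 becomes Gb4

C5 A3 G##4 B#5 F#6 Eb4 A4 Gb4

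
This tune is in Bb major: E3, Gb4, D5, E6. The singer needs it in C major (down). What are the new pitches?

Bb major to C major down is a minor seventh, so every note moves down by that interval.
E3 to F#2
Gb4 to Ab3
D5 to E4
E6 to F#5

F#2 Ab3 E4 F#5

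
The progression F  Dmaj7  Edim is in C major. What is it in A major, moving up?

C major up to A major is a major sixth; each chord root moves by that interval while the quality stays the same.
F: root F up a major sixth → D, giving D.
Dmaj7: root D up a major sixth → B, giving Bmaj7.
Edim: root E up a major sixth → C#, giving C#dim.

D Bmaj7 C#dim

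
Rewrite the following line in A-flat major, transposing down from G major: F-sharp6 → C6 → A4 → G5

From G down to A-flat is a major seventh; apply that to each pitch.
F#6 gives G5
C6 gives Db5
A4 gives Bb3
G5 gives Ab4

G5 Db5 Bb3 Ab4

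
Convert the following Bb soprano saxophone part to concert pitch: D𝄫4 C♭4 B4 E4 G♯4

Cbb4 Bbb3 A4 D4 F#4

Written C4 on the Bb soprano saxophone sounds as Bb3, a major second lower; apply that shift to every note.
Dbb4 gives Cbb4
Cb4 gives Bbb3
B4 gives A4
E4 gives D4
G#4 gives F#4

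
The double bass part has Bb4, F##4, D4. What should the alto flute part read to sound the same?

Eb4 B#3 G3

First find concert pitch: the double bass sounds a perfect octave below written, so Bb4 F##4 D4 sounds Bb3 F##3 D3.
Then write for alto flute: it sounds a perfect fourth below written, so the part must be a perfect fourth above concert.
Bb3 → Eb4
F##3 → B#3
D3 → G3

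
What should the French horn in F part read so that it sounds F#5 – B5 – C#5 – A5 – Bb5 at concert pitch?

C#6 F#6 G#5 E6 F6

The French horn in F sounds a perfect fifth below written, so the written part must be a perfect fifth above concert — transpose each note up.
F#5 to C#6
B5 to F#6
C#5 to G#5
A5 to E6
Bb5 to F6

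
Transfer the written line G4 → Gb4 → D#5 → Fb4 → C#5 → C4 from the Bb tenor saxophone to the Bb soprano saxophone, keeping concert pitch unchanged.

G3 Gb3 D#4 Fb3 C#4 C3

First find concert pitch: the Bb tenor saxophone sounds a major ninth below written, so G4 Gb4 D#5 Fb4 C#5 C4 sounds F3 Fb3 C#4 Ebb3 B3 Bb2.
Then write for Bb soprano saxophone: it sounds a major second below written, so the part must be a major second above concert.
F3 → G3
Fb3 → Gb3
C#4 → D#4
Ebb3 → Fb3
B3 → C#4
Bb2 → C3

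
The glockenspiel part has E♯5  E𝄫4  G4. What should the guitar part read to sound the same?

E#8 Ebb7 G7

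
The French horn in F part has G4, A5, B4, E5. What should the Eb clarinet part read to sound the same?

First find concert pitch: the French horn in F sounds a perfect fifth below written, so G4 A5 B4 E5 sounds C4 D5 E4 A4.
Then write for Eb clarinet: it sounds a minor third above written, so the part must be a minor third below concert.
C4 → A3
D5 → B4
E4 → C#4
A4 → F#4

A3 B4 C#4 F#4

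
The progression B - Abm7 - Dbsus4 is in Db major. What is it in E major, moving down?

C## Bm7 Esus4

Db major down to E major is a diminished seventh; each chord root moves by that interval while the quality stays the same.
B: root B down a diminished seventh → C##, giving C##.
Abm7: root Ab down a diminished seventh → B, giving Bm7.
Dbsus4: root Db down a diminished seventh → E, giving Esus4.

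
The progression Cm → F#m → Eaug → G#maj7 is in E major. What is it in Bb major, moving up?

Gbm Cm Bbaug Dmaj7

E major up to Bb major is a diminished fifth; each chord root moves by that interval while the quality stays the same.
Cm: root C up a diminished fifth → Gb, giving Gbm.
F#m: root F# up a diminished fifth → C, giving Cm.
Eaug: root E up a diminished fifth → Bb, giving Bbaug.
G#maj7: root G# up a diminished fifth → D, giving Dmaj7.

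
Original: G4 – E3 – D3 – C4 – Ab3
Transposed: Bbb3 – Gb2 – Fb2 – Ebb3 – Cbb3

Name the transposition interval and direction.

Take the first pair: G4 → Bbb3. G to B spans 6 letter names, so the interval is some kind of sixth.
Bbb3 to G4 is 10 semitones, which makes it an augmented sixth; the second version is lower, so the direction is down.
Checking another pair — Ab3 → Cbb3 — gives the same interval.

down an augmented sixth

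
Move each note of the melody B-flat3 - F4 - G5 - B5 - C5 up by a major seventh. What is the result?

A4 E5 F#6 A#6 B5

A major seventh up from Bb3 gives A4.
A major seventh up from F4 gives E5.
G5 up a major seventh is F#6.
B5: a seventh up reaches A, and 11 semitones makes it A#6.
A major seventh up from C5 gives B5.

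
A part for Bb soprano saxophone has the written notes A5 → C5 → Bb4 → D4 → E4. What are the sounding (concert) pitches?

G5 Bb4 Ab4 C4 D4

The Bb soprano saxophone sounds a major second below written, so transpose each written note down a major second.
A5 -> G5
C5 -> Bb4
Bb4 -> Ab4
D4 -> C4
E4 -> D4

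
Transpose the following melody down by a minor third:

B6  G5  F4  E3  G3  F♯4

G#6 E5 D4 C#3 E3 D#4

B6: a third down reaches G, and 3 semitones makes it G#6.
A minor third down from G5 gives E5.
A minor third down from F4 gives D4.
E3 down a minor third is C#3.
G3: a third down reaches E, and 3 semitones makes it E3.
F#4: a third down reaches D, and 3 semitones makes it D#4.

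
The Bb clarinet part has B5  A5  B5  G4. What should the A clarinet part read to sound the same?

C6 Bb5 C6 Ab4

First find concert pitch: the Bb clarinet sounds a major second below written, so B5 A5 B5 G4 sounds A5 G5 A5 F4.
Then write for A clarinet: it sounds a minor third below written, so the part must be a minor third above concert.
A5 → C6
G5 → Bb5
A5 → C6
F4 → Ab4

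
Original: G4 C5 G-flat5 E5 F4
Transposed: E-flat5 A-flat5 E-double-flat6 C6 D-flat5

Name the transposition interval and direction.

Take the first pair: G4 → Eb5. G to E spans 6 letter names, so the interval is some kind of sixth.
G4 to Eb5 is 8 semitones, which makes it a minor sixth; the second version is higher, so the direction is up.
Checking another pair — F4 → Db5 — gives the same interval.

up a minor sixth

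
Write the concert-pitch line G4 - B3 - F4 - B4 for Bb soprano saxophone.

Written C4 sounds as Bb3 on the Bb soprano saxophone, so concert pitches are written a major second up.
G4 gives A4
B3 gives C#4
F4 gives G4
B4 gives C#5

A4 C#4 G4 C#5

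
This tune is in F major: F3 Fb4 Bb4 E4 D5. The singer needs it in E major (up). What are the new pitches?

F major to E major up is a major seventh, so every note moves up by that interval.
F3 becomes E4
Fb4 becomes Eb5
Bb4 becomes A5
E4 becomes D#5
D5 becomes C#6

E4 Eb5 A5 D#5 C#6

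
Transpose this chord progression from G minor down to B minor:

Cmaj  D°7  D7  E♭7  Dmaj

Emaj F#°7 F#7 G7 F#maj

G minor down to B minor is a minor sixth; each chord root moves by that interval while the quality stays the same.
Cmaj: root C down a minor sixth → E, giving Emaj.
D°7: root D down a minor sixth → F#, giving F#°7.
D7: root D down a minor sixth → F#, giving F#7.
E♭7: root E♭ down a minor sixth → G, giving G7.
Dmaj: root D down a minor sixth → F#, giving F#maj.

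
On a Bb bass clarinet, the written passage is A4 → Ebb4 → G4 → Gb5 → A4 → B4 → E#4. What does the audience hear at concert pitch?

G3 Dbb3 F3 Fb4 G3 A3 D#3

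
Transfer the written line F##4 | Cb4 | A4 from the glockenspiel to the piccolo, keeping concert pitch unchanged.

F##5 Cb5 A5

First find concert pitch: the glockenspiel sounds a perfect fifteenth above written, so F##4 Cb4 A4 sounds F##6 Cb6 A6.
Then write for piccolo: it sounds a perfect octave above written, so the part must be a perfect octave below concert.
F##6 → F##5
Cb6 → Cb5
A6 → A5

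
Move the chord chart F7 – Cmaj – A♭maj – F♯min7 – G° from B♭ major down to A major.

E7 Bmaj Gmaj E#min7 F#°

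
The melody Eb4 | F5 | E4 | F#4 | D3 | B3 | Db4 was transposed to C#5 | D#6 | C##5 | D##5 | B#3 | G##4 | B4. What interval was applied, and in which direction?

up an augmented sixth

Take the first pair: Eb4 → C#5. E to C spans 6 letter names, so the interval is some kind of sixth.
Eb4 to C#5 is 10 semitones, which makes it an augmented sixth; the second version is higher, so the direction is up.
Checking another pair — Db4 → B4 — gives the same interval.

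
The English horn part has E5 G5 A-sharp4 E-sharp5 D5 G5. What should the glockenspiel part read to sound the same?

A2 C3 D#2 A#2 G2 C3

First find concert pitch: the English horn sounds a perfect fifth below written, so E5 G5 A-sharp4 E-sharp5 D5 G5 sounds A4 C5 D#4 A#4 G4 C5.
Then write for glockenspiel: it sounds a perfect fifteenth above written, so the part must be a perfect fifteenth below concert.
A4 → A2
C5 → C3
D#4 → D#2
A#4 → A#2
G4 → G2
C5 → C3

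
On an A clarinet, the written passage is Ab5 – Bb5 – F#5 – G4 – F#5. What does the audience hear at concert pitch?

Written C4 on the A clarinet sounds as A3, a minor third lower; apply that shift to every note.
Ab5 → F5
Bb5 → G5
F#5 → D#5
G4 → E4
F#5 → D#5

F5 G5 D#5 E4 D#5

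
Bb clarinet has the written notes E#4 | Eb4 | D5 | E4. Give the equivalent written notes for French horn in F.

A#4 Ab4 G5 A4

First find concert pitch: the Bb clarinet sounds a major second below written, so E#4 Eb4 D5 E4 sounds D#4 Db4 C5 D4.
Then write for French horn in F: it sounds a perfect fifth below written, so the part must be a perfect fifth above concert.
D#4 → A#4
Db4 → Ab4
C5 → G5
D4 → A4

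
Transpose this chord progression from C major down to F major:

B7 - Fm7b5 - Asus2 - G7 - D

C major down to F major is a perfect fifth; each chord root moves by that interval while the quality stays the same.
B7: root B down a perfect fifth → E, giving E7.
Fm7b5: root F down a perfect fifth → Bb, giving Bbm7b5.
Asus2: root A down a perfect fifth → D, giving Dsus2.
G7: root G down a perfect fifth → C, giving C7.
D: root D down a perfect fifth → G, giving G.

E7 Bbm7b5 Dsus2 C7 G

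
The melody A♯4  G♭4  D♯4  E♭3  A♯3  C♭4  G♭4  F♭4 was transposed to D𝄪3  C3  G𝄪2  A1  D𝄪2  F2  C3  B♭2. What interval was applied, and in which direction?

Take the first pair: A#4 → D##3. A to D spans 12 letter names, so the interval is some kind of twelfth.
D##3 to A#4 is 18 semitones, which makes it a diminished twelfth; the second version is lower, so the direction is down.
Checking another pair — Fb4 → Bb2 — gives the same interval.

down a diminished twelfth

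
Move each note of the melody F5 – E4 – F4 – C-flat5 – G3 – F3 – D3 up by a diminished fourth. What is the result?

Bbb5 Ab4 Bbb4 Fbb5 Cb4 Bbb3 Gb3

F5: a fourth up reaches B, and 4 semitones makes it Bbb5.
E4 up a diminished fourth is Ab4.
A diminished fourth up from F4 gives Bbb4.
A diminished fourth up from Cb5 gives Fbb5.
G3: a fourth up reaches C, and 4 semitones makes it Cb4.
A diminished fourth up from F3 gives Bbb3.
D3 up a diminished fourth is Gb3.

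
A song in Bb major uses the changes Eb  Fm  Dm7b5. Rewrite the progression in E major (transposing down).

Bb major down to E major is a diminished fifth; each chord root moves by that interval while the quality stays the same.
Eb: root Eb down a diminished fifth → A, giving A.
Fm: root F down a diminished fifth → B, giving Bm.
Dm7b5: root D down a diminished fifth → G#, giving G#m7b5.

A Bm G#m7b5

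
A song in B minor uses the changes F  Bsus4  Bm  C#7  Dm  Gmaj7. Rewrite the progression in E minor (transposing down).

Bb Esus4 Em F#7 Gm Cmaj7

B minor down to E minor is a perfect fifth; each chord root moves by that interval while the quality stays the same.
F: root F down a perfect fifth → Bb, giving Bb.
Bsus4: root B down a perfect fifth → E, giving Esus4.
Bm: root B down a perfect fifth → E, giving Em.
C#7: root C# down a perfect fifth → F#, giving F#7.
Dm: root D down a perfect fifth → G, giving Gm.
Gmaj7: root G down a perfect fifth → C, giving Cmaj7.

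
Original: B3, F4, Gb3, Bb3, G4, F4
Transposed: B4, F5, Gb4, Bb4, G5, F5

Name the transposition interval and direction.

up a perfect octave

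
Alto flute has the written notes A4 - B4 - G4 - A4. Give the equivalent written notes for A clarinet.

First find concert pitch: the alto flute sounds a perfect fourth below written, so A4 B4 G4 A4 sounds E4 F#4 D4 E4.
Then write for A clarinet: it sounds a minor third below written, so the part must be a minor third above concert.
E4 → G4
F#4 → A4
D4 → F4
E4 → G4

G4 A4 F4 G4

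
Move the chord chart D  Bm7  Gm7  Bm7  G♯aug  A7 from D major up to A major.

D major up to A major is a perfect fifth; each chord root moves by that interval while the quality stays the same.
D: root D up a perfect fifth → A, giving A.
Bm7: root B up a perfect fifth → F#, giving F#m7.
Gm7: root G up a perfect fifth → D, giving Dm7.
Bm7: root B up a perfect fifth → F#, giving F#m7.
G♯aug: root G♯ up a perfect fifth → D#, giving D#aug.
A7: root A up a perfect fifth → E, giving E7.

A F#m7 Dm7 F#m7 D#aug E7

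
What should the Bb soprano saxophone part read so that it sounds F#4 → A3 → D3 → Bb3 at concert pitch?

Written C4 sounds as Bb3 on the Bb soprano saxophone, so concert pitches are written a major second up.
F#4 -> G#4
A3 -> B3
D3 -> E3
Bb3 -> C4

G#4 B3 E3 C4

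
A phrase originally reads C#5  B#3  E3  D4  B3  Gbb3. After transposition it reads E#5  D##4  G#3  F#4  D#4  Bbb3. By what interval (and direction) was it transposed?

up a major third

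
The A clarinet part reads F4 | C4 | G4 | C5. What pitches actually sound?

Written C4 on the A clarinet sounds as A3, a minor third lower; apply that shift to every note.
F4 → D4
C4 → A3
G4 → E4
C5 → A4

D4 A3 E4 A4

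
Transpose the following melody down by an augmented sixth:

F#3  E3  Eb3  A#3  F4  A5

Ab2 Gb2 Gbb2 C3 Abb3 Cb5

An augmented sixth down from F#3 gives Ab2.
E3 down an augmented sixth is Gb2.
Eb3 down an augmented sixth is Gbb2.
A#3: a sixth down reaches C, and 10 semitones makes it C3.
An augmented sixth down from F4 gives Abb3.
A5 down an augmented sixth is Cb5.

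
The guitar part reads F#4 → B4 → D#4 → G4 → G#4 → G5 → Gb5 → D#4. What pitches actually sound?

F#3 B3 D#3 G3 G#3 G4 Gb4 D#3

Written C4 on the guitar sounds as C3, a perfect octave lower; apply that shift to every note.
F#4 -> F#3
B4 -> B3
D#4 -> D#3
G4 -> G3
G#4 -> G#3
G5 -> G4
Gb5 -> Gb4
D#4 -> D#3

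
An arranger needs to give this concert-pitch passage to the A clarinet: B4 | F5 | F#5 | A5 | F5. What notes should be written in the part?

Written C4 sounds as A3 on the A clarinet, so concert pitches are written a minor third up.
B4 -> D5
F5 -> Ab5
F#5 -> A5
A5 -> C6
F5 -> Ab5

D5 Ab5 A5 C6 Ab5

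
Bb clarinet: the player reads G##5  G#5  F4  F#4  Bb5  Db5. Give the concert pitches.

F##5 F#5 Eb4 E4 Ab5 Cb5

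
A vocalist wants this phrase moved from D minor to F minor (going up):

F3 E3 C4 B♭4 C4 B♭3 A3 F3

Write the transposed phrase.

From D up to F is a minor third; apply that to each pitch.
F3 → Ab3
E3 → G3
C4 → Eb4
Bb4 → Db5
C4 → Eb4
Bb3 → Db4
A3 → C4
F3 → Ab3

Ab3 G3 Eb4 Db5 Eb4 Db4 C4 Ab3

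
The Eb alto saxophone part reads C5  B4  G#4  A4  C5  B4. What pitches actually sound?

Eb4 D4 B3 C4 Eb4 D4

Written C4 on the Eb alto saxophone sounds as Eb3, a major sixth lower; apply that shift to every note.
C5 becomes Eb4
B4 becomes D4
G#4 becomes B3
A4 becomes C4
C5 becomes Eb4
B4 becomes D4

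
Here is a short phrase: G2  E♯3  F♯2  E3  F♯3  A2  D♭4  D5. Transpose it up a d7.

Fb3 D4 Eb3 Db4 Eb4 Gb3 Cbb5 Cb6

A diminished seventh up from G2 gives Fb3.
E#3 up a diminished seventh is D4.
A diminished seventh up from F#2 gives Eb3.
E3: a seventh up reaches D, and 9 semitones makes it Db4.
A diminished seventh up from F#3 gives Eb4.
A2: a seventh up reaches G, and 9 semitones makes it Gb3.
Db4 up a diminished seventh is Cbb5.
D5 up a diminished seventh is Cb6.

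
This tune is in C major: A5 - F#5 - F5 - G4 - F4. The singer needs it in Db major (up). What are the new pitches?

From C up to Db is a minor second; apply that to each pitch.
A5 -> Bb5
F#5 -> G5
F5 -> Gb5
G4 -> Ab4
F4 -> Gb4

Bb5 G5 Gb5 Ab4 Gb4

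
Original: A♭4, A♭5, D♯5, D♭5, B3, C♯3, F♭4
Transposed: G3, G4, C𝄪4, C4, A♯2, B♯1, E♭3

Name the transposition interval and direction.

From Ab4 to G3 is 9 letter names — a ninth of some quality.
G3 to Ab4 is 13 semitones, which makes it a minor ninth; the second version is lower, so the direction is down.
Checking another pair — Fb4 → Eb3 — gives the same interval.

down a minor ninth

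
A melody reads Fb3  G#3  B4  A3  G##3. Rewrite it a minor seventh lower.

Fb3: a seventh down reaches G, and 10 semitones makes it Gb2.
G#3 down a minor seventh is A#2.
B4: a seventh down reaches C, and 10 semitones makes it C#4.
A minor seventh down from A3 gives B2.
A minor seventh down from G##3 gives A##2.

Gb2 A#2 C#4 B2 A##2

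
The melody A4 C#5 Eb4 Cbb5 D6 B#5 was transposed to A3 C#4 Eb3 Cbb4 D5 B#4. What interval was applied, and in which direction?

down a perfect octave

Take the first pair: A4 → A3. A to A spans 8 letter names, so the interval is some kind of octave.
A3 to A4 is 12 semitones, which makes it a perfect octave; the second version is lower, so the direction is down.
Checking another pair — B#5 → B#4 — gives the same interval.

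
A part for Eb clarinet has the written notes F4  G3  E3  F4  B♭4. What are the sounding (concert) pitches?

The Eb clarinet sounds a minor third above written, so transpose each written note up a minor third.
F4 gives Ab4
G3 gives Bb3
E3 gives G3
F4 gives Ab4
Bb4 gives Db5

Ab4 Bb3 G3 Ab4 Db5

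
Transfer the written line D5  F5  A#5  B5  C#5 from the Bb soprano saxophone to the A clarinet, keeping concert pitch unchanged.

Eb5 Gb5 B5 C6 D5

First find concert pitch: the Bb soprano saxophone sounds a major second below written, so D5 F5 A#5 B5 C#5 sounds C5 Eb5 G#5 A5 B4.
Then write for A clarinet: it sounds a minor third below written, so the part must be a minor third above concert.
C5 → Eb5
Eb5 → Gb5
G#5 → B5
A5 → C6
B4 → D5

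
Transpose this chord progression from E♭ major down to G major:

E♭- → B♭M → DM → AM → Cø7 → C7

E♭ major down to G major is a minor sixth; each chord root moves by that interval while the quality stays the same.
E♭-: root E♭ down a minor sixth → G, giving G-.
B♭M: root B♭ down a minor sixth → D, giving DM.
DM: root D down a minor sixth → F#, giving F#M.
AM: root A down a minor sixth → C#, giving C#M.
Cø7: root C down a minor sixth → E, giving Eø7.
C7: root C down a minor sixth → E, giving E7.

G- DM F#M C#M Eø7 E7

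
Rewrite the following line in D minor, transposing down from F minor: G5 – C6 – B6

E5 A5 G#6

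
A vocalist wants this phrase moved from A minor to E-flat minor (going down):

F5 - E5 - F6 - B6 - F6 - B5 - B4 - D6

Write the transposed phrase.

Cb5 Bb4 Cb6 F6 Cb6 F5 F4 Ab5

A minor to E-flat minor down is an augmented fourth, so every note moves down by that interval.
F5 becomes Cb5
E5 becomes Bb4
F6 becomes Cb6
B6 becomes F6
F6 becomes Cb6
B5 becomes F5
B4 becomes F4
D6 becomes Ab5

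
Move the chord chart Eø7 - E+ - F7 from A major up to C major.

A major up to C major is a minor third; each chord root moves by that interval while the quality stays the same.
Eø7: root E up a minor third → G, giving Gø7.
E+: root E up a minor third → G, giving G+.
F7: root F up a minor third → Ab, giving Ab7.

Gø7 G+ Ab7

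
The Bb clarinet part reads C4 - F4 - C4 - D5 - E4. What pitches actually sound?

The Bb clarinet sounds a major second below written, so transpose each written note down a major second.
C4 → Bb3
F4 → Eb4
C4 → Bb3
D5 → C5
E4 → D4

Bb3 Eb4 Bb3 C5 D4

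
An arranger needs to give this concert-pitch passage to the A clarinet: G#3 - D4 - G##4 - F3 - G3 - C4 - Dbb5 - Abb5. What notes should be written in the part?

B3 F4 B#4 Ab3 Bb3 Eb4 Fbb5 Cbb6

The A clarinet sounds a minor third below written, so the written part must be a minor third above concert — transpose each note up.
G#3 becomes B3
D4 becomes F4
G##4 becomes B#4
F3 becomes Ab3
G3 becomes Bb3
C4 becomes Eb4
Dbb5 becomes Fbb5
Abb5 becomes Cbb6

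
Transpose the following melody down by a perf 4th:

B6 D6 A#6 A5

A perfect fourth down from B6 gives F#6.
D6 down a perfect fourth is A5.
A perfect fourth down from A#6 gives E#6.
A perfect fourth down from A5 gives E5.

F#6 A5 E#6 E5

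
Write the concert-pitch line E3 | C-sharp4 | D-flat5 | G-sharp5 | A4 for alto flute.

A3 F#4 Gb5 C#6 D5

The alto flute sounds a perfect fourth below written, so the written part must be a perfect fourth above concert — transpose each note up.
E3 to A3
C#4 to F#4
Db5 to Gb5
G#5 to C#6
A4 to D5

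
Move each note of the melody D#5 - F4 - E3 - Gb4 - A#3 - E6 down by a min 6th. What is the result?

F##4 A3 G#2 Bb3 C##3 G#5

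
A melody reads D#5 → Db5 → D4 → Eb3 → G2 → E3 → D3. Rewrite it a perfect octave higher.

D#6 Db6 D5 Eb4 G3 E4 D4

D#5 becomes D#6
Db5 becomes Db6
D4 becomes D5
Eb3 becomes Eb4
G2 becomes G3
E3 becomes E4
D3 becomes D4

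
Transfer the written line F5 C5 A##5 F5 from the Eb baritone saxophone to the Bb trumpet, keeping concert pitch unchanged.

Bb3 F3 D##4 Bb3

First find concert pitch: the Eb baritone saxophone sounds a major thirteenth below written, so F5 C5 A##5 F5 sounds Ab3 Eb3 C##4 Ab3.
Then write for Bb trumpet: it sounds a major second below written, so the part must be a major second above concert.
Ab3 → Bb3
Eb3 → F3
C##4 → D##4
Ab3 → Bb3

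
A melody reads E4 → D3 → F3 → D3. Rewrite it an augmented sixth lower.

Gb3 Fb2 Abb2 Fb2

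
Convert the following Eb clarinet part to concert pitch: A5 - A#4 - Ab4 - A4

C6 C#5 Cb5 C5

The Eb clarinet sounds a minor third above written, so transpose each written note up a minor third.
A5 becomes C6
A#4 becomes C#5
Ab4 becomes Cb5
A4 becomes C5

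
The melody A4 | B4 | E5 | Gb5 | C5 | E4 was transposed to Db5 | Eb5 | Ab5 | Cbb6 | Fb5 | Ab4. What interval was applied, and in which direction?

Take the first pair: A4 → Db5. A to D spans 4 letter names, so the interval is some kind of fourth.
A4 to Db5 is 4 semitones, which makes it a diminished fourth; the second version is higher, so the direction is up.
Checking another pair — E4 → Ab4 — gives the same interval.

up a diminished fourth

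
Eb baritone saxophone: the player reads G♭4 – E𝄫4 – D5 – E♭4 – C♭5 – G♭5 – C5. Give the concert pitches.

Written C4 on the Eb baritone saxophone sounds as Eb2, a major thirteenth lower; apply that shift to every note.
Gb4 to Bbb2
Ebb4 to Gbb2
D5 to F3
Eb4 to Gb2
Cb5 to Ebb3
Gb5 to Bbb3
C5 to Eb3

Bbb2 Gbb2 F3 Gb2 Ebb3 Bbb3 Eb3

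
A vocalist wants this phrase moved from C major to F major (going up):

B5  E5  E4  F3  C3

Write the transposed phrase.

From C up to F is a perfect fourth; apply that to each pitch.
B5 -> E6
E5 -> A5
E4 -> A4
F3 -> Bb3
C3 -> F3

E6 A5 A4 Bb3 F3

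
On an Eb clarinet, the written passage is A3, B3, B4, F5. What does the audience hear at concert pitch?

The Eb clarinet sounds a minor third above written, so transpose each written note up a minor third.
A3 → C4
B3 → D4
B4 → D5
F5 → Ab5

C4 D4 D5 Ab5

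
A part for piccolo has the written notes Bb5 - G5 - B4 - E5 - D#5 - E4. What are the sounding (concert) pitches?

Bb6 G6 B5 E6 D#6 E5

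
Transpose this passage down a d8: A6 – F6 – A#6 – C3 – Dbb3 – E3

A6: an octave down reaches A, and 11 semitones makes it A#5.
A diminished octave down from F6 gives F#5.
A#6: an octave down reaches A, and 11 semitones makes it A##5.
A diminished octave down from C3 gives C#2.
A diminished octave down from Dbb3 gives Db2.
E3: an octave down reaches E, and 11 semitones makes it E#2.

A#5 F#5 A##5 C#2 Db2 E#2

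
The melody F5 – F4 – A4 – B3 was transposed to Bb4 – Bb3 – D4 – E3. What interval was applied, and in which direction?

down a perfect fifth

From F5 to Bb4 is 5 letter names — a fifth of some quality.
Bb4 to F5 is 7 semitones, which makes it a perfect fifth; the second version is lower, so the direction is down.
Checking another pair — B3 → E3 — gives the same interval.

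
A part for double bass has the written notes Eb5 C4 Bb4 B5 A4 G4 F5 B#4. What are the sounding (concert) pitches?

Eb4 C3 Bb3 B4 A3 G3 F4 B#3

The double bass sounds a perfect octave below written, so transpose each written note down a perfect octave.
Eb5 becomes Eb4
C4 becomes C3
Bb4 becomes Bb3
B5 becomes B4
A4 becomes A3
G4 becomes G3
F5 becomes F4
B#4 becomes B#3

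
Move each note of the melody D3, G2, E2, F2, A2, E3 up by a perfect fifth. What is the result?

A3 D3 B2 C3 E3 B3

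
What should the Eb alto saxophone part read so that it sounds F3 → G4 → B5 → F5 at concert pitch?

D4 E5 G#6 D6

The Eb alto saxophone sounds a major sixth below written, so the written part must be a major sixth above concert — transpose each note up.
F3 gives D4
G4 gives E5
B5 gives G#6
F5 gives D6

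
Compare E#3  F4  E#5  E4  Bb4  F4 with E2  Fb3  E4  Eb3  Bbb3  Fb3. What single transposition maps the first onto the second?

Take the first pair: E#3 → E2. E to E spans 8 letter names, so the interval is some kind of octave.
E2 to E#3 is 13 semitones, which makes it an augmented octave; the second version is lower, so the direction is down.
Checking another pair — F4 → Fb3 — gives the same interval.

down an augmented octave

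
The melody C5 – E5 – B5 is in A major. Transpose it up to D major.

F5 A5 E6

From A up to D is a perfect fourth; apply that to each pitch.
C5 → F5
E5 → A5
B5 → E6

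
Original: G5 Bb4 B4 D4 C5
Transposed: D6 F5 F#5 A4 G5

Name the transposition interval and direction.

Take the first pair: G5 → D6. G to D spans 5 letter names, so the interval is some kind of fifth.
G5 to D6 is 7 semitones, which makes it a perfect fifth; the second version is higher, so the direction is up.
Checking another pair — C5 → G5 — gives the same interval.

up a perfect fifth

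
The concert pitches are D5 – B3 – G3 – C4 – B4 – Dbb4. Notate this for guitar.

D6 B4 G4 C5 B5 Dbb5

Written C4 sounds as C3 on the guitar, so concert pitches are written a perfect octave up.
D5 to D6
B3 to B4
G3 to G4
C4 to C5
B4 to B5
Dbb4 to Dbb5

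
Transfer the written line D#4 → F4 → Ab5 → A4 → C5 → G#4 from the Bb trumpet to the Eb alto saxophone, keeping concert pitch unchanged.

A#4 C5 Eb6 E5 G5 D#5

First find concert pitch: the Bb trumpet sounds a major second below written, so D#4 F4 Ab5 A4 C5 G#4 sounds C#4 Eb4 Gb5 G4 Bb4 F#4.
Then write for Eb alto saxophone: it sounds a major sixth below written, so the part must be a major sixth above concert.
C#4 → A#4
Eb4 → C5
Gb5 → Eb6
G4 → E5
Bb4 → G5
F#4 → D#5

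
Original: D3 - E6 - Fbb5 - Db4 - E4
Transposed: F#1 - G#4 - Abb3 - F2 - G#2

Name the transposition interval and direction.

Take the first pair: D3 → F#1. D to F spans 13 letter names, so the interval is some kind of thirteenth.
F#1 to D3 is 20 semitones, which makes it a minor thirteenth; the second version is lower, so the direction is down.
Checking another pair — E4 → G#2 — gives the same interval.

down a minor thirteenth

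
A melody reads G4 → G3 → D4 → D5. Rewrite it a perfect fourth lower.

G4 down a perfect fourth is D4.
A perfect fourth down from G3 gives D3.
D4 down a perfect fourth is A3.
D5: a fourth down reaches A, and 5 semitones makes it A4.

D4 D3 A3 A4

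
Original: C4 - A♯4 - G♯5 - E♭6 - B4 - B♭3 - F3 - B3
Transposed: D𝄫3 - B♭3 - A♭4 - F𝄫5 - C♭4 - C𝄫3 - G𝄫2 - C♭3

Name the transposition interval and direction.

down an augmented seventh

From C4 to Dbb3 is 7 letter names — a seventh of some quality.
Dbb3 to C4 is 12 semitones, which makes it an augmented seventh; the second version is lower, so the direction is down.
Checking another pair — B3 → Cb3 — gives the same interval.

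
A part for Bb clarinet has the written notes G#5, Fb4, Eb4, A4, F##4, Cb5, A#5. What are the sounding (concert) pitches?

F#5 Ebb4 Db4 G4 E#4 Bbb4 G#5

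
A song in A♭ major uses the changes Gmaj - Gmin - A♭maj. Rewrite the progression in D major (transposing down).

C#maj C#min Dmaj

A♭ major down to D major is a diminished fifth; each chord root moves by that interval while the quality stays the same.
Gmaj: root G down a diminished fifth → C#, giving C#maj.
Gmin: root G down a diminished fifth → C#, giving C#min.
A♭maj: root A♭ down a diminished fifth → D, giving Dmaj.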